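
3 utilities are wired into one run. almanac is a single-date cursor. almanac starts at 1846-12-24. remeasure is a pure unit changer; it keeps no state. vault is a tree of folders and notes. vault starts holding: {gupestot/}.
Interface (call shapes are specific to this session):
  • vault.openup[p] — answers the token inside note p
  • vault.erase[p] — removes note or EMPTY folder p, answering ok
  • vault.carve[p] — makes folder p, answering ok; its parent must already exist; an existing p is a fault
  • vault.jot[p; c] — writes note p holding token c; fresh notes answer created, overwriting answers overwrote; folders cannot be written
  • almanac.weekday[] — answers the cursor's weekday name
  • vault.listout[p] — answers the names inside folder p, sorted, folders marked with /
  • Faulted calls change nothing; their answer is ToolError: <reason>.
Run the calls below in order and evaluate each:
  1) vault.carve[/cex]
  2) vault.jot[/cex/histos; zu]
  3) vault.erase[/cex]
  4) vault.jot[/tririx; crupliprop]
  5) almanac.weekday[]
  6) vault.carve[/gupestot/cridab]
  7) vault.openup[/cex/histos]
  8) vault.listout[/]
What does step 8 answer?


Answer: [cex/, gupestot/, tririx]

Derivation:
I use vault.carve on p: /cex: ok.
Using vault.jot on p: /cex/histos, c: zu, and get created.
Invoking vault.erase on p: /cex, → ToolError: not empty.
Now I run vault.jot on p: /tririx, c: crupliprop, — result: created.
Calling almanac.weekday(), yielding Thursday.
I call vault.carve on p: /gupestot/cridab, giving ok.
Invoking vault.openup on p: /cex/histos, yielding zu.
I try vault.listout on p: /, which returns [cex/, gupestot/, tririx].


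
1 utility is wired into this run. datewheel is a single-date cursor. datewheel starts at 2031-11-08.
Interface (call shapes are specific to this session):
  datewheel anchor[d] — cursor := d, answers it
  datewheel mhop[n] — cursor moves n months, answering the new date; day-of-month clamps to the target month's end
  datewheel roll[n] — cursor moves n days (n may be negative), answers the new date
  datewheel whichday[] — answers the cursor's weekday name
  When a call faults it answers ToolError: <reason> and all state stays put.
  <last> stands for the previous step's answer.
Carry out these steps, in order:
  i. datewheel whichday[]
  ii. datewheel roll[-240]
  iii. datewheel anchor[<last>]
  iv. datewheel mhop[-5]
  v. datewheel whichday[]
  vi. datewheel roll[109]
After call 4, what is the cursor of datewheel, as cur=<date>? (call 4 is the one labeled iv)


~$ datewheel whichday
  Saturday
~$ datewheel roll n: -240
  2031-03-13
~$ datewheel anchor d: <last>
  2031-03-13
~$ datewheel mhop n: -5
  2030-10-13
~$ datewheel whichday
  Sunday
~$ datewheel roll n: 109
  2031-01-30

Answer: cur=2030-10-13


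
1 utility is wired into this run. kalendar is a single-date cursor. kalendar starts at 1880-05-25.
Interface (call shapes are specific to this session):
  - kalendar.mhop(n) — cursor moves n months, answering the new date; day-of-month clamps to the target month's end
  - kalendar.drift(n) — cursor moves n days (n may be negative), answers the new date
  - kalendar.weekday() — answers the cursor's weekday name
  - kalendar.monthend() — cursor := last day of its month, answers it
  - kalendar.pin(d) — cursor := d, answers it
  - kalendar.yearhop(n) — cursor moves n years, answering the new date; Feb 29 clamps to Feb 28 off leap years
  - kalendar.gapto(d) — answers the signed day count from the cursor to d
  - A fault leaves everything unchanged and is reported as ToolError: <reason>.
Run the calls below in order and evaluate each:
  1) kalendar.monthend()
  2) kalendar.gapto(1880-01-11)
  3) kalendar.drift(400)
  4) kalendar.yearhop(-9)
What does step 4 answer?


Using kalendar.monthend, and see 1880-05-31.
Calling kalendar.gapto on d→1880-01-11, — result: -141.
I invoke kalendar.drift on n→400, yielding 1881-07-05.
Next I call kalendar.yearhop on n→-9, and observe 1872-07-05.

Answer: 1872-07-05


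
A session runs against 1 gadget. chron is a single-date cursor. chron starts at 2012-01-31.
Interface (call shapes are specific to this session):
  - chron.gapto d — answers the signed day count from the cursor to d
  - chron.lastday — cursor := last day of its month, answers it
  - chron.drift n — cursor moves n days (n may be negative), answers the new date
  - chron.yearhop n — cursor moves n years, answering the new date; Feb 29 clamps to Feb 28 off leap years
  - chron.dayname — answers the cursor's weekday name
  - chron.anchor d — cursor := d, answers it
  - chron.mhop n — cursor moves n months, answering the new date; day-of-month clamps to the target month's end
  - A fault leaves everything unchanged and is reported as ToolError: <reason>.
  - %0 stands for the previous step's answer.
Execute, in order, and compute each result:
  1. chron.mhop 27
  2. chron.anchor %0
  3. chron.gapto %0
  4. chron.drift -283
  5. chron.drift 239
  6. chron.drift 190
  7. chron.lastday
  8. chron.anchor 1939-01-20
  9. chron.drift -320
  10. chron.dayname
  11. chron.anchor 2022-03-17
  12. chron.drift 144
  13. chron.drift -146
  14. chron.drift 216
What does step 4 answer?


→ chron.mhop(27)
← 2014-04-30
→ chron.anchor(%0)
← 2014-04-30
→ chron.gapto(%0)
← 0
→ chron.drift(-283)
← 2013-07-21
→ chron.drift(239)
← 2014-03-17
→ chron.drift(190)
← 2014-09-23
→ chron.lastday()
← 2014-09-30
→ chron.anchor(1939-01-20)
← 1939-01-20
→ chron.drift(-320)
← 1938-03-06
→ chron.dayname()
← Sunday
→ chron.anchor(2022-03-17)
← 2022-03-17
→ chron.drift(144)
← 2022-08-08
→ chron.drift(-146)
← 2022-03-15
→ chron.drift(216)
← 2022-10-17

Answer: 2013-07-21


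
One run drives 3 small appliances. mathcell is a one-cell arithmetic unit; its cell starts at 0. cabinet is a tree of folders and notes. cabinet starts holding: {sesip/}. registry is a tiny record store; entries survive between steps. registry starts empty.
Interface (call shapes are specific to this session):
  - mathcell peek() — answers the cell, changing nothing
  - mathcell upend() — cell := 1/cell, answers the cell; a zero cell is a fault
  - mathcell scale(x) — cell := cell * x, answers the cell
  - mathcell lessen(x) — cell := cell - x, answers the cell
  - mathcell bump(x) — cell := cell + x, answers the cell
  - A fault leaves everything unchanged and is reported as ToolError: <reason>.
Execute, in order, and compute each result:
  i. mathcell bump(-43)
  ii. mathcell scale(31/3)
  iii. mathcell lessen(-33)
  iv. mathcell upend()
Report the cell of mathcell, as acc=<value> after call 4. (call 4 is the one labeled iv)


-- 1. mathcell bump(x='-43') => -43
-- 2. mathcell scale(x='31/3') => -1333/3
-- 3. mathcell lessen(x='-33') => -1234/3
-- 4. mathcell upend() => -3/1234

Answer: acc=-3/1234


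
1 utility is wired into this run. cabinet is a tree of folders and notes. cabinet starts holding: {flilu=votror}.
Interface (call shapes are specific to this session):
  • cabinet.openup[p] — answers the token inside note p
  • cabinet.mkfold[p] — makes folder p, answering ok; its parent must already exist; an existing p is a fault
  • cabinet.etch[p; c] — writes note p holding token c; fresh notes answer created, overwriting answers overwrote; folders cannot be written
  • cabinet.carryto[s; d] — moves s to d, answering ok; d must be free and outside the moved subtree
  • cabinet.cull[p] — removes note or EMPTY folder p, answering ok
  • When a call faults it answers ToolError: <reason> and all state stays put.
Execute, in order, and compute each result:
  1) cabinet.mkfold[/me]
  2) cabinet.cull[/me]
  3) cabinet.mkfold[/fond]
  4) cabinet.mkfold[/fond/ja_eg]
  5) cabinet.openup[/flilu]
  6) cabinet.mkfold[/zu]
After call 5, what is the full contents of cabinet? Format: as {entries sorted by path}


Answer: {flilu=votror, fond/, fond/ja_eg/}

Derivation:
Do: mkfold[p=/me]
See: ok
Do: cull[p=/me]
See: ok
Do: mkfold[p=/fond]
See: ok
Do: mkfold[p=/fond/ja_eg]
See: ok
Do: openup[p=/flilu]
See: votror
Do: mkfold[p=/zu]
See: ok


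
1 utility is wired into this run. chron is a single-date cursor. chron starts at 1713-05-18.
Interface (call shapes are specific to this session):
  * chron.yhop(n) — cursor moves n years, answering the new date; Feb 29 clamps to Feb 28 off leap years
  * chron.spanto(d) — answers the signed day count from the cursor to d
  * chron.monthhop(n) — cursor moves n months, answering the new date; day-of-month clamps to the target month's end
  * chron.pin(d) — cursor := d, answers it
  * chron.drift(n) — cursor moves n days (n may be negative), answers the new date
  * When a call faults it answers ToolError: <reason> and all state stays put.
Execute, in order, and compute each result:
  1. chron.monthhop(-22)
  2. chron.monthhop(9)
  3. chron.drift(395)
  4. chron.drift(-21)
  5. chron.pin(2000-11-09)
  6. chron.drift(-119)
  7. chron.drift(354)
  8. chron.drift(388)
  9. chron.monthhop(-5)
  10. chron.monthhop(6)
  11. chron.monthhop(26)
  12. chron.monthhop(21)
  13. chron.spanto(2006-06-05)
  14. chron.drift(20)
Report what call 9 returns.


! chron.monthhop(n='-22') -> 1711-07-18
! chron.monthhop(n='9') -> 1712-04-18
! chron.drift(n='395') -> 1713-05-18
! chron.drift(n='-21') -> 1713-04-27
! chron.pin(d='2000-11-09') -> 2000-11-09
! chron.drift(n='-119') -> 2000-07-13
! chron.drift(n='354') -> 2001-07-02
! chron.drift(n='388') -> 2002-07-25
! chron.monthhop(n='-5') -> 2002-02-25
! chron.monthhop(n='6') -> 2002-08-25
! chron.monthhop(n='26') -> 2004-10-25
! chron.monthhop(n='21') -> 2006-07-25
! chron.spanto(d='2006-06-05') -> -50
! chron.drift(n='20') -> 2006-08-14

Answer: 2002-02-25


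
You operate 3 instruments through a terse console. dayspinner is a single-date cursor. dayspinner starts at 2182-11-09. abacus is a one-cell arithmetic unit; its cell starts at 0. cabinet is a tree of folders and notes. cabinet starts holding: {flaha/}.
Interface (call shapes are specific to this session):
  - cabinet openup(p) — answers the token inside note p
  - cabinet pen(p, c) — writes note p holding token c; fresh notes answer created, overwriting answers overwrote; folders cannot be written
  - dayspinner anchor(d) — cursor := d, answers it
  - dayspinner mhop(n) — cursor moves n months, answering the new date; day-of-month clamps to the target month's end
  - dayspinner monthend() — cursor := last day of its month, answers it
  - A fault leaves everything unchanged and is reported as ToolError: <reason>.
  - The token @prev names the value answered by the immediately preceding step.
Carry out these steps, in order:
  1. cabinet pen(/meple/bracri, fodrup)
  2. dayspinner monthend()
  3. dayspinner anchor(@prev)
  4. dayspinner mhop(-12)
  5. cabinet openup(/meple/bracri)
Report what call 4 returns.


% cabinet pen p: /meple/bracri c: fodrup
[out] ToolError: no parent
% dayspinner monthend
[out] 2182-11-30
% dayspinner anchor d: @prev
[out] 2182-11-30
% dayspinner mhop n: -12
[out] 2181-11-30
% cabinet openup p: /meple/bracri
[out] ToolError: not found

Answer: 2181-11-30


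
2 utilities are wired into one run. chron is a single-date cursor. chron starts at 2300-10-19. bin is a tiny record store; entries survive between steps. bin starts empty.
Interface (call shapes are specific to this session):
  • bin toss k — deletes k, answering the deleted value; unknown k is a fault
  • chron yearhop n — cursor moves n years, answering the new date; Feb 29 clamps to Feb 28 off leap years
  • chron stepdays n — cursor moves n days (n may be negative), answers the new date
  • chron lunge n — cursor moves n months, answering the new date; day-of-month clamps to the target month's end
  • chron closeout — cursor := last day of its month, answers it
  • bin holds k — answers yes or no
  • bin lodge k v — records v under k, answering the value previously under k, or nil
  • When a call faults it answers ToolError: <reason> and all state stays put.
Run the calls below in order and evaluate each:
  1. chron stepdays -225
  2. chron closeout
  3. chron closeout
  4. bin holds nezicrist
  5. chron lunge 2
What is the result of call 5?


Answer: 2300-05-31

Derivation:
[in] chron stepdays n=-225
:: 2300-03-08
[in] chron closeout
:: 2300-03-31
[in] chron closeout
:: 2300-03-31
[in] bin holds k=nezicrist
:: no
[in] chron lunge n=2
:: 2300-05-31


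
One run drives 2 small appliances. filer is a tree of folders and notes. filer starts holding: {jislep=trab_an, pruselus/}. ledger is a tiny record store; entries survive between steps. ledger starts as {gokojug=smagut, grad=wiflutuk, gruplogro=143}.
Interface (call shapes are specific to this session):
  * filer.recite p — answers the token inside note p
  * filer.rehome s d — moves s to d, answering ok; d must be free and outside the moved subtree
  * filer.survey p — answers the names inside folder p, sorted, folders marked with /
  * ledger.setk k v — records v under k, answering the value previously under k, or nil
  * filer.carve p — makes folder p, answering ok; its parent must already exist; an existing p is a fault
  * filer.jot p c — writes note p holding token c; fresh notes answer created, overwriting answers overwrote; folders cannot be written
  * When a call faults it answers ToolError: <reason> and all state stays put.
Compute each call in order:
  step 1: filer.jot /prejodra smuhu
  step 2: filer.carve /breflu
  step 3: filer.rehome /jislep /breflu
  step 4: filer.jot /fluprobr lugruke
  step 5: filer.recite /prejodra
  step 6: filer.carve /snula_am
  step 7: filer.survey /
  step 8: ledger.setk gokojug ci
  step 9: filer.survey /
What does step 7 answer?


Act: filer.jot[p→/prejodra; c→smuhu]
Obs: created
Act: filer.carve[p→/breflu]
Obs: ok
Act: filer.rehome[s→/jislep; d→/breflu]
Obs: ToolError: exists
Act: filer.jot[p→/fluprobr; c→lugruke]
Obs: created
Act: filer.recite[p→/prejodra]
Obs: smuhu
Act: filer.carve[p→/snula_am]
Obs: ok
Act: filer.survey[p→/]
Obs: [breflu/, fluprobr, jislep, prejodra, pruselus/, snula_am/]
Act: ledger.setk[k→gokojug; v→ci]
Obs: smagut
Act: filer.survey[p→/]
Obs: [breflu/, fluprobr, jislep, prejodra, pruselus/, snula_am/]

Answer: [breflu/, fluprobr, jislep, prejodra, pruselus/, snula_am/]


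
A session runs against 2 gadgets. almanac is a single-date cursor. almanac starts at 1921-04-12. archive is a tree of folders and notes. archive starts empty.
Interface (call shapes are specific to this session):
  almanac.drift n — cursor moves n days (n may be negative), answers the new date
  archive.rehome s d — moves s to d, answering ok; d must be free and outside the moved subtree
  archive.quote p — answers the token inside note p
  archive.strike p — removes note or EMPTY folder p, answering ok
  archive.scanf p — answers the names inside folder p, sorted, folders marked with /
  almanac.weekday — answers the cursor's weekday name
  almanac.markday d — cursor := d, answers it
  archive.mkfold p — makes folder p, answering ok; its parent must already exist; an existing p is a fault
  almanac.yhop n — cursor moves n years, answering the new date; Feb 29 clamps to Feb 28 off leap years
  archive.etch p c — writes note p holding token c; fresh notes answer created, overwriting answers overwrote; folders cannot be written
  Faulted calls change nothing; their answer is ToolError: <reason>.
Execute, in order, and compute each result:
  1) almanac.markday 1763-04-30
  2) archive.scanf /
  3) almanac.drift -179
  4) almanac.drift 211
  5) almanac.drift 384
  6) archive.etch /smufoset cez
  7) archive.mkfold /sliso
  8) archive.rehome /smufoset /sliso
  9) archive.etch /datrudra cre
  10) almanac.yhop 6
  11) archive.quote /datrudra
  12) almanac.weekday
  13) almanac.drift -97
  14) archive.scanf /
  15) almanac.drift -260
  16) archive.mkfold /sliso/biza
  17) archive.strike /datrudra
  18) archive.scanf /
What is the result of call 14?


-> markday(d→1763-04-30)
<- 1763-04-30
-> scanf(p→/)
<- []
-> drift(n→-179)
<- 1762-11-02
-> drift(n→211)
<- 1763-06-01
-> drift(n→384)
<- 1764-06-19
-> etch(p→/smufoset, c→cez)
<- created
-> mkfold(p→/sliso)
<- ok
-> rehome(s→/smufoset, d→/sliso)
<- ToolError: exists
-> etch(p→/datrudra, c→cre)
<- created
-> yhop(n→6)
<- 1770-06-19
-> quote(p→/datrudra)
<- cre
-> weekday()
<- Tuesday
-> drift(n→-97)
<- 1770-03-14
-> scanf(p→/)
<- [datrudra, sliso/, smufoset]
-> drift(n→-260)
<- 1769-06-27
-> mkfold(p→/sliso/biza)
<- ok
-> strike(p→/datrudra)
<- ok
-> scanf(p→/)
<- [sliso/, smufoset]

Answer: [datrudra, sliso/, smufoset]


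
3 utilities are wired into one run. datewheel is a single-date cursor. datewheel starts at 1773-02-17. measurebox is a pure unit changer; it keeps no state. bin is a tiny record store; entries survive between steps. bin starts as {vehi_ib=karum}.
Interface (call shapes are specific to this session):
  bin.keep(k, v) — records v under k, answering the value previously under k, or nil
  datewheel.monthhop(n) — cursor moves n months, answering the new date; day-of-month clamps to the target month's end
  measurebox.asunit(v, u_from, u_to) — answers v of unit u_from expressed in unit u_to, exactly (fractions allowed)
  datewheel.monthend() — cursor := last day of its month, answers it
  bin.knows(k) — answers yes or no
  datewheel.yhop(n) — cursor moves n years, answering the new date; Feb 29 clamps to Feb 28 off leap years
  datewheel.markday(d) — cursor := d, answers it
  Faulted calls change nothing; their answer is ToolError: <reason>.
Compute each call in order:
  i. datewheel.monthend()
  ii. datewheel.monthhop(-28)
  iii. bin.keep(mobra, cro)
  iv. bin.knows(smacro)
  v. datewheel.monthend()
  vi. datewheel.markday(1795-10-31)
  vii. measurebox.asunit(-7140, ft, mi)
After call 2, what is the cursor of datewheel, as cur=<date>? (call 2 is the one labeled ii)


Answer: cur=1770-10-28

Derivation:
~$ datewheel.monthend
  1773-02-28
~$ datewheel.monthhop n→-28
  1770-10-28
~$ bin.keep k→mobra v→cro
  nil
~$ bin.knows k→smacro
  no
~$ datewheel.monthend
  1770-10-31
~$ datewheel.markday d→1795-10-31
  1795-10-31
~$ measurebox.asunit v→-7140 u_from→ft u_to→mi
  -119/88


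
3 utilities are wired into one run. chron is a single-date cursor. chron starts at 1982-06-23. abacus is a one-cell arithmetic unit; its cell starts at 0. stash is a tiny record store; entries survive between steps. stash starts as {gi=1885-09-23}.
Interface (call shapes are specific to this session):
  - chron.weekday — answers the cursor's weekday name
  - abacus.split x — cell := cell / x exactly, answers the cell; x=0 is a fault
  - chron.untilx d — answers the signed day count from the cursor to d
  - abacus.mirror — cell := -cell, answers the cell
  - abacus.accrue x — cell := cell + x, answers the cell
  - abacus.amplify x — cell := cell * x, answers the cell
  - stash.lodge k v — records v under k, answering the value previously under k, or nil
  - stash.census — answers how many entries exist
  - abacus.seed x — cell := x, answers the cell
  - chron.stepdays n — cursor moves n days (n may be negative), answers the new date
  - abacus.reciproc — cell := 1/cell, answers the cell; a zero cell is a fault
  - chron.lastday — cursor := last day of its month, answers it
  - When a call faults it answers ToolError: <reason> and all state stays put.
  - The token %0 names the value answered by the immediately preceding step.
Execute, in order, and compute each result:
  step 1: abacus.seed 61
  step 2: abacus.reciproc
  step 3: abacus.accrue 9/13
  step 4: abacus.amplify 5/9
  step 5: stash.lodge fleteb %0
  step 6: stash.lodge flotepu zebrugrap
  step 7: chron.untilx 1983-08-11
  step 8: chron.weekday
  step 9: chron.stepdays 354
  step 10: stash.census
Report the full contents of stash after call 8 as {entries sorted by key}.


Answer: {fleteb=2810/7137, flotepu=zebrugrap, gi=1885-09-23}

Derivation:
Step: seed[x=61]
Result: 61
Step: reciproc[]
Result: 1/61
Step: accrue[x=9/13]
Result: 562/793
Step: amplify[x=5/9]
Result: 2810/7137
Step: lodge[k=fleteb; v=%0]
Result: nil
Step: lodge[k=flotepu; v=zebrugrap]
Result: nil
Step: untilx[d=1983-08-11]
Result: 414
Step: weekday[]
Result: Wednesday
Step: stepdays[n=354]
Result: 1983-06-12
Step: census[]
Result: 3


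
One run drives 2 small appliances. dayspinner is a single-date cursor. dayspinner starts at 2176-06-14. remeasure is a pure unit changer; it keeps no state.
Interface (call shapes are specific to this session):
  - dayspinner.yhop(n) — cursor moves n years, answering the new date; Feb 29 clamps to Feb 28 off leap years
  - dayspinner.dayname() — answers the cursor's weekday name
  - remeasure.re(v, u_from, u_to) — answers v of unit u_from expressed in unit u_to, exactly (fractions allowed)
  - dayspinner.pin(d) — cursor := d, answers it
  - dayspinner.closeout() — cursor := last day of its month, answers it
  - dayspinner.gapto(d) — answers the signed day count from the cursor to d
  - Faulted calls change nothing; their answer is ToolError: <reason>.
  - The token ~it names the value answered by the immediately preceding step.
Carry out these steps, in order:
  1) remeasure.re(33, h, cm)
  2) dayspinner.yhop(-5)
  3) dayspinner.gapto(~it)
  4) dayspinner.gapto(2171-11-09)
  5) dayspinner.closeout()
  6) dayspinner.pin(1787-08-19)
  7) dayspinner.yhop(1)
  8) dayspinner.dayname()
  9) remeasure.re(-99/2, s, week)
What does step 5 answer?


Answer: 2171-06-30

Derivation:
==> re(v=33, u_from=h, u_to=cm)
<== ToolError: incompatible units
==> yhop(n=-5)
<== 2171-06-14
==> gapto(d=~it)
<== 0
==> gapto(d=2171-11-09)
<== 148
==> closeout()
<== 2171-06-30
==> pin(d=1787-08-19)
<== 1787-08-19
==> yhop(n=1)
<== 1788-08-19
==> dayname()
<== Tuesday
==> re(v=-99/2, u_from=s, u_to=week)
<== -11/134400


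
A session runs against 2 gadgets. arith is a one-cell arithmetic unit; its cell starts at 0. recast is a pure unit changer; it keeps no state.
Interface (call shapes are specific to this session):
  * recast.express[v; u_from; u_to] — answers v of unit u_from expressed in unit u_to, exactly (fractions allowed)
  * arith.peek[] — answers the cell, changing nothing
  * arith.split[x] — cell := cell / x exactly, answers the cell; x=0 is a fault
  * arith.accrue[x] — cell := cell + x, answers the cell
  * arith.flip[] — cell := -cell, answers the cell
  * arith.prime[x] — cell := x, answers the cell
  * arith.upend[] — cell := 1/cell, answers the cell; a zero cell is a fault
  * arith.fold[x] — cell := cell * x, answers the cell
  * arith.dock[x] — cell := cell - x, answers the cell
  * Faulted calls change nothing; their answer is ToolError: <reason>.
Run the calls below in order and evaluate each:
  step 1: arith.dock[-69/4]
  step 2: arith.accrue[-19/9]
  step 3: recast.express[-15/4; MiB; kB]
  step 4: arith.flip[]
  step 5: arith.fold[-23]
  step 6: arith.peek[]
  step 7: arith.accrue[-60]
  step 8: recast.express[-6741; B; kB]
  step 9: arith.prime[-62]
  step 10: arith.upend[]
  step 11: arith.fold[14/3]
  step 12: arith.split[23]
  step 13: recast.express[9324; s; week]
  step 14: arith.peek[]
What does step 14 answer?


Answer: -7/2139

Derivation:
% arith.dock(-69/4) == 69/4
% arith.accrue(-19/9) == 545/36
% recast.express(-15/4, MiB, kB) == -98304/25
% arith.flip() == -545/36
% arith.fold(-23) == 12535/36
% arith.peek() == 12535/36
% arith.accrue(-60) == 10375/36
% recast.express(-6741, B, kB) == -6741/1000
% arith.prime(-62) == -62
% arith.upend() == -1/62
% arith.fold(14/3) == -7/93
% arith.split(23) == -7/2139
% recast.express(9324, s, week) == 37/2400
% arith.peek() == -7/2139


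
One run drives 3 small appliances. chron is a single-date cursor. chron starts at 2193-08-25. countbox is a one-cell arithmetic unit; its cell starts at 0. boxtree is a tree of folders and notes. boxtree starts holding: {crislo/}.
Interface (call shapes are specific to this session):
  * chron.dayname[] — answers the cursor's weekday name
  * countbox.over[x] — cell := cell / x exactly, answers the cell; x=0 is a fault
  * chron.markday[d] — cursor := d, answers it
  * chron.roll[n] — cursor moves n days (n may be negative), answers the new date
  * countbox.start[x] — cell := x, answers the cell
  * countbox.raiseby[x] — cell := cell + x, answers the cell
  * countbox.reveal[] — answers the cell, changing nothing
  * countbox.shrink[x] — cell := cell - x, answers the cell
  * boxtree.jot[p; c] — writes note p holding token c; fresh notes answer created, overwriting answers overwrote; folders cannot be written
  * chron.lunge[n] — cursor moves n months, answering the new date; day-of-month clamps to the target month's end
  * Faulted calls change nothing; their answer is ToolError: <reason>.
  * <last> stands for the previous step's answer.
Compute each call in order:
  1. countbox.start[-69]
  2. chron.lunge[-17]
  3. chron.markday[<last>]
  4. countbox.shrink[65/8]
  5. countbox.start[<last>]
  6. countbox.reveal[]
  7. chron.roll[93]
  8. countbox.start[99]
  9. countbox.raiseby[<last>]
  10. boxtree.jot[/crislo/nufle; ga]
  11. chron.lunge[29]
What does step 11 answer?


Answer: 2194-11-26

Derivation:
// 1. countbox.start(x=-69) -> -69
// 2. chron.lunge(n=-17) -> 2192-03-25
// 3. chron.markday(d=<last>) -> 2192-03-25
// 4. countbox.shrink(x=65/8) -> -617/8
// 5. countbox.start(x=<last>) -> -617/8
// 6. countbox.reveal() -> -617/8
// 7. chron.roll(n=93) -> 2192-06-26
// 8. countbox.start(x=99) -> 99
// 9. countbox.raiseby(x=<last>) -> 198
// 10. boxtree.jot(p=/crislo/nufle, c=ga) -> created
// 11. chron.lunge(n=29) -> 2194-11-26


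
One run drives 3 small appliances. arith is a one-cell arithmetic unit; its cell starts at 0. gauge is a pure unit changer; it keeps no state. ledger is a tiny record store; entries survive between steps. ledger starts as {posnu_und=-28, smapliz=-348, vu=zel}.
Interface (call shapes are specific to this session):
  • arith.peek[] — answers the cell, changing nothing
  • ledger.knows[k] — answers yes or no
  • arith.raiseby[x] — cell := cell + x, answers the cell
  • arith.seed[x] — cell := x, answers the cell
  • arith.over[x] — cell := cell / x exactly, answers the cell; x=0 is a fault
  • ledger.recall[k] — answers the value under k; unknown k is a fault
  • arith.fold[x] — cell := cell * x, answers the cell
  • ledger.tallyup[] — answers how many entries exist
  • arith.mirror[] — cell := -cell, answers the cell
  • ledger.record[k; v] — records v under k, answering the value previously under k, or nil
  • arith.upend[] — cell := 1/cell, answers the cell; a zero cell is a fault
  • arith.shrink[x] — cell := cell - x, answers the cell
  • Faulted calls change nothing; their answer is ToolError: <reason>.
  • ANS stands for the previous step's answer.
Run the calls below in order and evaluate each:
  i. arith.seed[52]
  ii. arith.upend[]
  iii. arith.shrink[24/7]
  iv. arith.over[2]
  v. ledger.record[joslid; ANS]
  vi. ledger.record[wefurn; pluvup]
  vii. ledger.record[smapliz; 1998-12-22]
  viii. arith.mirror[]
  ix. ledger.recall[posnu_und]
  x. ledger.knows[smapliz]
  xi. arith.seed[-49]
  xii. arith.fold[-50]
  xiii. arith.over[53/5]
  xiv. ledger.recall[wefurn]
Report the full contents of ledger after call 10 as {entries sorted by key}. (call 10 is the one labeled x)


Answer: {joslid=-1241/728, posnu_und=-28, smapliz=1998-12-22, vu=zel, wefurn=pluvup}

Derivation:
! arith.seed(x='52') : 52
! arith.upend() : 1/52
! arith.shrink(x='24/7') : -1241/364
! arith.over(x='2') : -1241/728
! ledger.record(k='joslid', v='ANS') : nil
! ledger.record(k='wefurn', v='pluvup') : nil
! ledger.record(k='smapliz', v='1998-12-22') : -348
! arith.mirror() : 1241/728
! ledger.recall(k='posnu_und') : -28
! ledger.knows(k='smapliz') : yes
! arith.seed(x='-49') : -49
! arith.fold(x='-50') : 2450
! arith.over(x='53/5') : 12250/53
! ledger.recall(k='wefurn') : pluvup


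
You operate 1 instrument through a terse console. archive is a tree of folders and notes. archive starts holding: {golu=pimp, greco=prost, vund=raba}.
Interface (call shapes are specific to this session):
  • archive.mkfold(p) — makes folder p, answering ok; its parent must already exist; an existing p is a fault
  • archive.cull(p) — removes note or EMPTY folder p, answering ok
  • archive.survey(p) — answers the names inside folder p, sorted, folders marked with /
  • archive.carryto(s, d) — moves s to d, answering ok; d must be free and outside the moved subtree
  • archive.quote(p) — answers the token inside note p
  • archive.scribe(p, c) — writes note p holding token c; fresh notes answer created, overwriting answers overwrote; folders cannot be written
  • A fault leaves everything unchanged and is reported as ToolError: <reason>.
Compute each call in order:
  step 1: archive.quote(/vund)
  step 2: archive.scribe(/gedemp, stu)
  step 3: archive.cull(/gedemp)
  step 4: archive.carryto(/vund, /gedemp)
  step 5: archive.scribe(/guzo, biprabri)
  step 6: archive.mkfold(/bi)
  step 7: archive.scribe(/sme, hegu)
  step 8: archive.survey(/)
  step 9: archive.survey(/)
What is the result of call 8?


Step: archive.quote[p→/vund]
Result: raba
Step: archive.scribe[p→/gedemp; c→stu]
Result: created
Step: archive.cull[p→/gedemp]
Result: ok
Step: archive.carryto[s→/vund; d→/gedemp]
Result: ok
Step: archive.scribe[p→/guzo; c→biprabri]
Result: created
Step: archive.mkfold[p→/bi]
Result: ok
Step: archive.scribe[p→/sme; c→hegu]
Result: created
Step: archive.survey[p→/]
Result: [bi/, gedemp, golu, greco, guzo, sme]
Step: archive.survey[p→/]
Result: [bi/, gedemp, golu, greco, guzo, sme]

Answer: [bi/, gedemp, golu, greco, guzo, sme]


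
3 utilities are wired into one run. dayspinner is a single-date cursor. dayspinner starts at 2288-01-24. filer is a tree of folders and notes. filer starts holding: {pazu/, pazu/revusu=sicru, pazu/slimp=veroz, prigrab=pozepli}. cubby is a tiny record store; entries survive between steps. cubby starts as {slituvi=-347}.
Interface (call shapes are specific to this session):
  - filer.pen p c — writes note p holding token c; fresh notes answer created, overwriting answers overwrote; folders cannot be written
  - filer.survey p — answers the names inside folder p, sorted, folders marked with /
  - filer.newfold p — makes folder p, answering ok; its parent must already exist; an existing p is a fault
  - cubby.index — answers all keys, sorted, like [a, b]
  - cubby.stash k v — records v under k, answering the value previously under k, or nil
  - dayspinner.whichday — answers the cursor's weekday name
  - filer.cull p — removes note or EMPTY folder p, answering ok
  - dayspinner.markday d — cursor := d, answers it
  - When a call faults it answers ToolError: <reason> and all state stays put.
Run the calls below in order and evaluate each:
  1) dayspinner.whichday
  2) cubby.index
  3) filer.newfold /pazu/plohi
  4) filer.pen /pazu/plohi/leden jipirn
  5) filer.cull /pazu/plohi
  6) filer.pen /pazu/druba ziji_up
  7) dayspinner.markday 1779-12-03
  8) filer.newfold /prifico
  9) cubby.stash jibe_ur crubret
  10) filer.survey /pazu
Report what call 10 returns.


-> dayspinner.whichday()
<- Tuesday
-> cubby.index()
<- [slituvi]
-> filer.newfold(p→/pazu/plohi)
<- ok
-> filer.pen(p→/pazu/plohi/leden, c→jipirn)
<- created
-> filer.cull(p→/pazu/plohi)
<- ToolError: not empty
-> filer.pen(p→/pazu/druba, c→ziji_up)
<- created
-> dayspinner.markday(d→1779-12-03)
<- 1779-12-03
-> filer.newfold(p→/prifico)
<- ok
-> cubby.stash(k→jibe_ur, v→crubret)
<- nil
-> filer.survey(p→/pazu)
<- [druba, plohi/, revusu, slimp]

Answer: [druba, plohi/, revusu, slimp]


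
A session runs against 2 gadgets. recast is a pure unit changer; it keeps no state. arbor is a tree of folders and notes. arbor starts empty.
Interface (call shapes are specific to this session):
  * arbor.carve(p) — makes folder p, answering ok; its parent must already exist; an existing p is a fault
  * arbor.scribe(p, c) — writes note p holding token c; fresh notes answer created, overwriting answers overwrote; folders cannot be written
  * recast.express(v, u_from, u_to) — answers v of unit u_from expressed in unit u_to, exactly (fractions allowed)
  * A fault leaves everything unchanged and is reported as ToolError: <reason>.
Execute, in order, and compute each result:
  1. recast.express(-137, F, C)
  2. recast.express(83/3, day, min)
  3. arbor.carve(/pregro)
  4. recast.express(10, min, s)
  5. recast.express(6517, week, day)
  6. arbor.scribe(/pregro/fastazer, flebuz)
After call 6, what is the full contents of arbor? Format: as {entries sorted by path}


$ express v=-137 u_from=F u_to=C
= -845/9
$ express v=83/3 u_from=day u_to=min
= 39840
$ carve p=/pregro
= ok
$ express v=10 u_from=min u_to=s
= 600
$ express v=6517 u_from=week u_to=day
= 45619
$ scribe p=/pregro/fastazer c=flebuz
= created

Answer: {pregro/, pregro/fastazer=flebuz}


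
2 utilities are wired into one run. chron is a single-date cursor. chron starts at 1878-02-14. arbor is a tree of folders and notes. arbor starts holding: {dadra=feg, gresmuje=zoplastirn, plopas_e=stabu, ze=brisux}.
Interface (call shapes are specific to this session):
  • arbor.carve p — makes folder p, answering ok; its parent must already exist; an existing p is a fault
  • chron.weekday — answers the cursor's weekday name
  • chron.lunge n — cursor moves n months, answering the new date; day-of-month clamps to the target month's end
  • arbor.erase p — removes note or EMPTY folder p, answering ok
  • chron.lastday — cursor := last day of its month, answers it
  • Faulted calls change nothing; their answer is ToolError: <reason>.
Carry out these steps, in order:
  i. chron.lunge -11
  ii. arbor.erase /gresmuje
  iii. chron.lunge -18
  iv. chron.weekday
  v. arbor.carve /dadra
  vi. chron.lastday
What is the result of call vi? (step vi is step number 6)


Calling chron.lunge with -11, which returns 1877-03-14.
Calling arbor.erase with /gresmuje, and get ok.
I use chron.lunge with -18, and see 1875-09-14.
Then chron.weekday, giving Tuesday.
Calling arbor.carve with /dadra, → ToolError: exists.
Using chron.lastday, giving 1875-09-30.

Answer: 1875-09-30


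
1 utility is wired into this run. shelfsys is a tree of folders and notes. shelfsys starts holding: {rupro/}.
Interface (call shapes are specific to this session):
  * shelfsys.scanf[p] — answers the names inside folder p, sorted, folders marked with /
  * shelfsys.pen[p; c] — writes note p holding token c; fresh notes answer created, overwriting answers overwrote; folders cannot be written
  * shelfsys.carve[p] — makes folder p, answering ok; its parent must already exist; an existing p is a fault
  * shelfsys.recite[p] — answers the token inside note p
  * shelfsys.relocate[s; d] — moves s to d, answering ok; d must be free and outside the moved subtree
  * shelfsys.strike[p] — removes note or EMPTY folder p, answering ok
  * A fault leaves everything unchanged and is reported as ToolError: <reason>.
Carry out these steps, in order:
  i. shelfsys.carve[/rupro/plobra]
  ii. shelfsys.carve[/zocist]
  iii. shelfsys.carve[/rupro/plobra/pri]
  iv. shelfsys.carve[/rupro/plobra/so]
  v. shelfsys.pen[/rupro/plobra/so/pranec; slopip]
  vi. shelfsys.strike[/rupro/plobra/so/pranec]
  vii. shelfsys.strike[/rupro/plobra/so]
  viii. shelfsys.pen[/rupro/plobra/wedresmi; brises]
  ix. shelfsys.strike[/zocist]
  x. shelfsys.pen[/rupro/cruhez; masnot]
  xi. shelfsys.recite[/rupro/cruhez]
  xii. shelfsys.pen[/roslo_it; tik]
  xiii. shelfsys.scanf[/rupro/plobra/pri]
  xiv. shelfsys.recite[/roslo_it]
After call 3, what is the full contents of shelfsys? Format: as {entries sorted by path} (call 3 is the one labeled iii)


Answer: {rupro/, rupro/plobra/, rupro/plobra/pri/, zocist/}

Derivation:
-- carve(p=/rupro/plobra) ~> ok
-- carve(p=/zocist) ~> ok
-- carve(p=/rupro/plobra/pri) ~> ok
-- carve(p=/rupro/plobra/so) ~> ok
-- pen(p=/rupro/plobra/so/pranec, c=slopip) ~> created
-- strike(p=/rupro/plobra/so/pranec) ~> ok
-- strike(p=/rupro/plobra/so) ~> ok
-- pen(p=/rupro/plobra/wedresmi, c=brises) ~> created
-- strike(p=/zocist) ~> ok
-- pen(p=/rupro/cruhez, c=masnot) ~> created
-- recite(p=/rupro/cruhez) ~> masnot
-- pen(p=/roslo_it, c=tik) ~> created
-- scanf(p=/rupro/plobra/pri) ~> []
-- recite(p=/roslo_it) ~> tik


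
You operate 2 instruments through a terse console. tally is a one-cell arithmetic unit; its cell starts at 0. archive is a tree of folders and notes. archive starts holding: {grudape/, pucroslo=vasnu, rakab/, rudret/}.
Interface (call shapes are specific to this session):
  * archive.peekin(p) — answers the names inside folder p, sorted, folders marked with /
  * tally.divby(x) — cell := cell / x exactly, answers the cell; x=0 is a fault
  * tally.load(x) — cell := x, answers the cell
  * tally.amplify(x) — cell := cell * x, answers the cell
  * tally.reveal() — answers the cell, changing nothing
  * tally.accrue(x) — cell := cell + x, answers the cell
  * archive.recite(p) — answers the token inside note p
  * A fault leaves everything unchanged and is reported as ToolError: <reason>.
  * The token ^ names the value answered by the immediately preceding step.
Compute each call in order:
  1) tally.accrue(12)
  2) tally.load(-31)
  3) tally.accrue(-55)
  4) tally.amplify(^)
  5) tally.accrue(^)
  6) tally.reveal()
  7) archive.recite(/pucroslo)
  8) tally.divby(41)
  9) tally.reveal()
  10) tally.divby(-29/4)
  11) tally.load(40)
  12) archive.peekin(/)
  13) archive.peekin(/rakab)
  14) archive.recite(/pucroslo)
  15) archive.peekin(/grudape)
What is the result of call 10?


>> tally.accrue(x→12)
<< 12
>> tally.load(x→-31)
<< -31
>> tally.accrue(x→-55)
<< -86
>> tally.amplify(x→^)
<< 7396
>> tally.accrue(x→^)
<< 14792
>> tally.reveal()
<< 14792
>> archive.recite(p→/pucroslo)
<< vasnu
>> tally.divby(x→41)
<< 14792/41
>> tally.reveal()
<< 14792/41
>> tally.divby(x→-29/4)
<< -59168/1189
>> tally.load(x→40)
<< 40
>> archive.peekin(p→/)
<< [grudape/, pucroslo, rakab/, rudret/]
>> archive.peekin(p→/rakab)
<< []
>> archive.recite(p→/pucroslo)
<< vasnu
>> archive.peekin(p→/grudape)
<< []

Answer: -59168/1189


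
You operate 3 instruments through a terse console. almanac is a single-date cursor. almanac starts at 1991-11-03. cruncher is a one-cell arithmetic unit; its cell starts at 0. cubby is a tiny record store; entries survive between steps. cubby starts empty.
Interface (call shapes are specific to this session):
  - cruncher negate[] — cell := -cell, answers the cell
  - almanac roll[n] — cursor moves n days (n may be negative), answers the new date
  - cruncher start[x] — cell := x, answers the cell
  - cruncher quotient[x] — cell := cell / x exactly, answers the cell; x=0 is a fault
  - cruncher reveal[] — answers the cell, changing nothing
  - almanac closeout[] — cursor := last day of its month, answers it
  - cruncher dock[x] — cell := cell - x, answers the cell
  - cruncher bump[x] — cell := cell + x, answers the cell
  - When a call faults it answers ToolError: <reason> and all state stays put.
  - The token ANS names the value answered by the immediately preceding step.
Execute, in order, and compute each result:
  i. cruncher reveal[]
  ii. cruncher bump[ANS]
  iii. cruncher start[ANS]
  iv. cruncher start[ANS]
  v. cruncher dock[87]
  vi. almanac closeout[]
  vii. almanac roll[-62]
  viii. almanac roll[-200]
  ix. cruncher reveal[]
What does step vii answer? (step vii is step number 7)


>> cruncher reveal()
<< 0
>> cruncher bump(x=ANS)
<< 0
>> cruncher start(x=ANS)
<< 0
>> cruncher start(x=ANS)
<< 0
>> cruncher dock(x=87)
<< -87
>> almanac closeout()
<< 1991-11-30
>> almanac roll(n=-62)
<< 1991-09-29
>> almanac roll(n=-200)
<< 1991-03-13
>> cruncher reveal()
<< -87

Answer: 1991-09-29


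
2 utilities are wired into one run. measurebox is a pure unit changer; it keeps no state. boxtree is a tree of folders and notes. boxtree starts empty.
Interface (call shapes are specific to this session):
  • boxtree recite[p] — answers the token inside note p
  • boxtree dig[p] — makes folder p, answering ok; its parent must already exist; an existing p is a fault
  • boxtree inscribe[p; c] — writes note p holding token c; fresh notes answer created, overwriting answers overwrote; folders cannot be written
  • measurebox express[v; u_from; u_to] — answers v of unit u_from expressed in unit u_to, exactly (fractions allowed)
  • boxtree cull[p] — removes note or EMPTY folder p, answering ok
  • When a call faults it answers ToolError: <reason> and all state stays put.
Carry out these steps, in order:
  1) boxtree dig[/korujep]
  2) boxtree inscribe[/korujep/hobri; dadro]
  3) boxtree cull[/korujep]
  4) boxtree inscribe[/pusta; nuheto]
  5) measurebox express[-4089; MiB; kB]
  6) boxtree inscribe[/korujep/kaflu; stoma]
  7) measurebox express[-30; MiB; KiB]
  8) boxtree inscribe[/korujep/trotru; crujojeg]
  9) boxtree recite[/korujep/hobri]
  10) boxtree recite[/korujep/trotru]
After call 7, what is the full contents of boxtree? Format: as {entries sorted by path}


Answer: {korujep/, korujep/hobri=dadro, korujep/kaflu=stoma, pusta=nuheto}

Derivation:
Calling boxtree dig with p→/korujep, and see ok.
Using boxtree inscribe with p→/korujep/hobri, c→dadro, and observe created.
I use boxtree cull with p→/korujep: ToolError: not empty.
I try boxtree inscribe with p→/pusta, c→nuheto, and get created.
Using measurebox express with v→-4089, u_from→MiB, u_to→kB, and observe -535953408/125.
Now I run boxtree inscribe with p→/korujep/kaflu, c→stoma, and observe created.
Invoking measurebox express with v→-30, u_from→MiB, u_to→KiB: -30720.
I invoke boxtree inscribe with p→/korujep/trotru, c→crujojeg, yielding created.
I run boxtree recite with p→/korujep/hobri, yielding dadro.
Invoking boxtree recite with p→/korujep/trotru, yielding crujojeg.
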